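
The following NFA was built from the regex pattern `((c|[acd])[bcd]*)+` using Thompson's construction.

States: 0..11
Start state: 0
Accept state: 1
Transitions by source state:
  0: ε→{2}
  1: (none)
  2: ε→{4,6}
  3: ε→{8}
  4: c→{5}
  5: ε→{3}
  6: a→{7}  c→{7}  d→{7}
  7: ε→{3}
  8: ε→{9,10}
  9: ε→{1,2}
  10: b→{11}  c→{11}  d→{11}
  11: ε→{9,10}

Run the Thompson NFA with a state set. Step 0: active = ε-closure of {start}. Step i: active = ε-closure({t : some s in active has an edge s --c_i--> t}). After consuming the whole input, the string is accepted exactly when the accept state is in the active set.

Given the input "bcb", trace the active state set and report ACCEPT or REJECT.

Answer: REJECT

Trace:
initial (ε-close {0}): {0,2,4,6}
'b' @ 1: {}  — no active states
rest 'cb' ignored (set empty)
after full input: {}  (accept=1 not in)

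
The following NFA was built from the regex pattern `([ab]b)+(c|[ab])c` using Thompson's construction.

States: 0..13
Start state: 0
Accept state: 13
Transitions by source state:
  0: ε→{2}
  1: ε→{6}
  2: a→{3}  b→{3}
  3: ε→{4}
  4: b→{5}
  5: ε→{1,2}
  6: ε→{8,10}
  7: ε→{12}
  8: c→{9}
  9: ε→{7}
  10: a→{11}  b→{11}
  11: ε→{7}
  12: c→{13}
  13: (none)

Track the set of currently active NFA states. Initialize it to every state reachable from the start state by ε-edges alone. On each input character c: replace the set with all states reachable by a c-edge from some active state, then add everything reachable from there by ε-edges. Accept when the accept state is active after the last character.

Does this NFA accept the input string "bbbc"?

initial (ε-close {0}): {0,2}
'b' @ 1: {3,4}
'b' @ 2: {1,2,5,6,8,10}
'b' @ 3: {3,4,7,11,12}
'c' @ 4: {13}  ✓accept
after full input: {13}  (accept=13 in)

Answer: ACCEPT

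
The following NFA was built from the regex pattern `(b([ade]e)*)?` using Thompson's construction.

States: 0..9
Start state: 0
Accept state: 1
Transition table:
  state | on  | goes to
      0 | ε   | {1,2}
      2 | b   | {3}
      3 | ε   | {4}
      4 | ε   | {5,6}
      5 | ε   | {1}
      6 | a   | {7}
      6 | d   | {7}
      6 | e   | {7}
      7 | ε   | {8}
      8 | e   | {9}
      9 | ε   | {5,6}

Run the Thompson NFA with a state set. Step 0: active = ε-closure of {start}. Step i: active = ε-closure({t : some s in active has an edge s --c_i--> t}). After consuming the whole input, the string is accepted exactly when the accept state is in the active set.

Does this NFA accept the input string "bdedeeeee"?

initial (ε-close {0}): {0,1,2}
'b' @ 1: {1,3,4,5,6}  (accept∈set)
'd' @ 2: {7,8}
'e' @ 3: {1,5,6,9}  (accept∈set)
'd' @ 4: {7,8}
'e' @ 5: {1,5,6,9}  (accept∈set)
'e' @ 6: {7,8}
'e' @ 7: {1,5,6,9}  (accept∈set)
'e' @ 8: {7,8}
'e' @ 9: {1,5,6,9}  (accept∈set)
after full input: {1,5,6,9}  (accept=1 in)

Answer: ACCEPT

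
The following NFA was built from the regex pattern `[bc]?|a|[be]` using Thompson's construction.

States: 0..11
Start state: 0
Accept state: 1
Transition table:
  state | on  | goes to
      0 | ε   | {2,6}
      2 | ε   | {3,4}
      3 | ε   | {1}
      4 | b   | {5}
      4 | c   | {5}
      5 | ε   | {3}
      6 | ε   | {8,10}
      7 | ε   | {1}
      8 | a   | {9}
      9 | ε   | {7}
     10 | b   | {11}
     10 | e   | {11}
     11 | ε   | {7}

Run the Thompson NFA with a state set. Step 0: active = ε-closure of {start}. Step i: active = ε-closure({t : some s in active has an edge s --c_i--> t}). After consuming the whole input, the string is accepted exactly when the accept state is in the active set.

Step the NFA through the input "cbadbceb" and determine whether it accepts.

Answer: REJECT

Trace:
S₀ = ε-closure({0}) = {0,1,2,3,4,6,8,10}
'c' @ 1: {1,3,5}  [accepting]
'b' @ 2: {}  — dead — no transitions
rest 'adbceb' ignored (set empty)
after full input: {}  (accept=1 not in)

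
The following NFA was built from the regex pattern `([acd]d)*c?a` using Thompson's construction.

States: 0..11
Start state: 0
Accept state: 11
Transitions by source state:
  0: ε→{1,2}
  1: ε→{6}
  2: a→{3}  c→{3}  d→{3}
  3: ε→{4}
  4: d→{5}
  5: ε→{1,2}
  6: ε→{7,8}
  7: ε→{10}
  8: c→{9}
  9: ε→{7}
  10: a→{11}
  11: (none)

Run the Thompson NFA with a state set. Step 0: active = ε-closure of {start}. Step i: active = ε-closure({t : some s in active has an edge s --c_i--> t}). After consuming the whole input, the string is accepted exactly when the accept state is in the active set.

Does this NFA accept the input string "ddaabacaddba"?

Answer: REJECT

Derivation:
S₀ = ε-closure({0}) = {0,1,2,6,7,8,10}
'd' @ 1: {3,4}
'd' @ 2: {1,2,5,6,7,8,10}
'a' @ 3: {3,4,11}  ✓accept
'a' @ 4: {}  — dead — no transitions
rest 'bacaddba' ignored (set empty)
final: {}; accept 11 not in set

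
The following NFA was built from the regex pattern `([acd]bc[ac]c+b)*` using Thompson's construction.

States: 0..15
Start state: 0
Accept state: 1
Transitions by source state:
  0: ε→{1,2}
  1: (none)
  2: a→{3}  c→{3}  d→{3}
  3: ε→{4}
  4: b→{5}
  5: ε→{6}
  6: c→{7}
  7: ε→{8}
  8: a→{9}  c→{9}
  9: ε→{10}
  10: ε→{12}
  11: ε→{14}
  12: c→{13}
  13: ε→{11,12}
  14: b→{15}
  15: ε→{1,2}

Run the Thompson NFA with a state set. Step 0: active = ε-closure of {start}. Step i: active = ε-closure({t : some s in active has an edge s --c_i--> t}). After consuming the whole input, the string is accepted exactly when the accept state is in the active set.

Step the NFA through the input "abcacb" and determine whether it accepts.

initial (ε-close {0}): {0,1,2}
'a' @ 1: {3,4}
'b' @ 2: {5,6}
'c' @ 3: {7,8}
'a' @ 4: {9,10,12}
'c' @ 5: {11,12,13,14}
'b' @ 6: {1,2,15}  ✓accept
final: {1,2,15}; accept 1 in set

Answer: ACCEPT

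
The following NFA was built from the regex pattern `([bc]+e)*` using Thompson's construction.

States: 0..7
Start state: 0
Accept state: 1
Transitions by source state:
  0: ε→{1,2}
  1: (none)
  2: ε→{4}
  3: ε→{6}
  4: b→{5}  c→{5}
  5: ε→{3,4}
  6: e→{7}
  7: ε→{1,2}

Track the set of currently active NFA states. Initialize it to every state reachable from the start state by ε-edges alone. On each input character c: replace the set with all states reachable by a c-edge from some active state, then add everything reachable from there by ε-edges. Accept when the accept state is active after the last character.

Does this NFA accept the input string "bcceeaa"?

Answer: REJECT

Derivation:
initial (ε-close {0}): {0,1,2,4}
'b' @ 1: {3,4,5,6}
'c' @ 2: {3,4,5,6}
'c' @ 3: {3,4,5,6}
'e' @ 4: {1,2,4,7}  (accept∈set)
'e' @ 5: {}  — dead — no transitions
rest 'aa' ignored (set empty)
final: {}; accept 1 not in set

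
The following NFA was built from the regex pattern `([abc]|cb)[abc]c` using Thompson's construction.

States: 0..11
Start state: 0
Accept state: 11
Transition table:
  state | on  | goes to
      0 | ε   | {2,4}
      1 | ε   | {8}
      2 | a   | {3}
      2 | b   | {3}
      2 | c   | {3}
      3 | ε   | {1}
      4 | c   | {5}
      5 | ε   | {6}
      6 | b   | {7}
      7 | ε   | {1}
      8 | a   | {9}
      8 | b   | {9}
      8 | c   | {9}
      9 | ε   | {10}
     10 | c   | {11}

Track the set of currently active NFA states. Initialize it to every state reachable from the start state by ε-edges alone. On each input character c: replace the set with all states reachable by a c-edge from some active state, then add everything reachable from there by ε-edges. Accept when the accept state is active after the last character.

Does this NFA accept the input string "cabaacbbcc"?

Answer: REJECT

Trace:
S₀ = ε-closure({0}) = {0,2,4}
'c' @ 1: {1,3,5,6,8}
'a' @ 2: {9,10}
'b' @ 3: {}  — no active states
rest 'aacbbcc' ignored (set empty)
final: {}; accept 11 not in set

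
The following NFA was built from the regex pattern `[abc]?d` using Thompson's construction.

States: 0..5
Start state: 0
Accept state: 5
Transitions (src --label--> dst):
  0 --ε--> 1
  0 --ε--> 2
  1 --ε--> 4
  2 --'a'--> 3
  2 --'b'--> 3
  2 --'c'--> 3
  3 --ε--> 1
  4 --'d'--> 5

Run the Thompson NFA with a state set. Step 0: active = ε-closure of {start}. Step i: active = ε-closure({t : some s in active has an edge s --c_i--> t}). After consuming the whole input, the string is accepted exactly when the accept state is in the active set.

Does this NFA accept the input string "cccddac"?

Answer: REJECT

Steps:
initial (ε-close {0}): {0,1,2,4}
'c' @ 1: {1,3,4}
'c' @ 2: {}  — no active states
rest 'cddac' ignored (set empty)
final: {}; accept 5 not in set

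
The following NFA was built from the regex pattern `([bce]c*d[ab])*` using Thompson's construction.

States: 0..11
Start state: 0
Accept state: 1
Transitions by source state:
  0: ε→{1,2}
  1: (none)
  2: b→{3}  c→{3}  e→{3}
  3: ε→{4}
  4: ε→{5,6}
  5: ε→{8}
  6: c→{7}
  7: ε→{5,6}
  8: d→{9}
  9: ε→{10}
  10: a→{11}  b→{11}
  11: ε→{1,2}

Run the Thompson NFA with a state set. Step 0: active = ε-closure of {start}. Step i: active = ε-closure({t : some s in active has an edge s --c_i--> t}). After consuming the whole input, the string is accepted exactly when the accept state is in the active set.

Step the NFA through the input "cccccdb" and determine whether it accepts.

Answer: ACCEPT

Derivation:
initial (ε-close {0}): {0,1,2}
'c' @ 1: {3,4,5,6,8}
'c' @ 2: {5,6,7,8}
'c' @ 3: {5,6,7,8}
'c' @ 4: {5,6,7,8}
'c' @ 5: {5,6,7,8}
'd' @ 6: {9,10}
'b' @ 7: {1,2,11}  (accept∈set)
end set {1,2,11} — state 1 in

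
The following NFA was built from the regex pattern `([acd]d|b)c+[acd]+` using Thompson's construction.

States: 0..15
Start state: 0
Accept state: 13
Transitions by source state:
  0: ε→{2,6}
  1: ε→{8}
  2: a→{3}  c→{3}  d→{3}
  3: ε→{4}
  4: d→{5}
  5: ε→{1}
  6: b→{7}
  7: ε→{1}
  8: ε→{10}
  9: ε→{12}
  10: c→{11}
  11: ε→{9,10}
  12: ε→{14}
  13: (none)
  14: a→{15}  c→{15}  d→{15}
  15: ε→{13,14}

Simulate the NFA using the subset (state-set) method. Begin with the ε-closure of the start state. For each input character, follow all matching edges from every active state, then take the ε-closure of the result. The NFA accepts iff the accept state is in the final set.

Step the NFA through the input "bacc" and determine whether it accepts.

start: ε-closure({0}) = {0,2,6}
'b' @ 1: {1,7,8,10}
'a' @ 2: {}  — no active states
rest 'cc' ignored (set empty)
final: {}; accept 13 not in set

Answer: REJECT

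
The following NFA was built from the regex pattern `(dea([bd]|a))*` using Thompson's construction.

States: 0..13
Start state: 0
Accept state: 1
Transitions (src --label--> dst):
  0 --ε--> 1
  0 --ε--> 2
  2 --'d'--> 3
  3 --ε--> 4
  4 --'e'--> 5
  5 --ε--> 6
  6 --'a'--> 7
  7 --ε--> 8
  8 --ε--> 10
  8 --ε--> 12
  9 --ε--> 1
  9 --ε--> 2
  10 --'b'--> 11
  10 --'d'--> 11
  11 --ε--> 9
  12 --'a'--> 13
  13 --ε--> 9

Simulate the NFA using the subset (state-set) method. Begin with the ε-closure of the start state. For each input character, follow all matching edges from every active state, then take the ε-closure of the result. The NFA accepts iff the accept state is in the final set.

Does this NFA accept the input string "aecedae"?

initial (ε-close {0}): {0,1,2}
'a' @ 1: {}  — no active states
rest 'ecedae' ignored (set empty)
end set {} — state 1 not in

Answer: REJECT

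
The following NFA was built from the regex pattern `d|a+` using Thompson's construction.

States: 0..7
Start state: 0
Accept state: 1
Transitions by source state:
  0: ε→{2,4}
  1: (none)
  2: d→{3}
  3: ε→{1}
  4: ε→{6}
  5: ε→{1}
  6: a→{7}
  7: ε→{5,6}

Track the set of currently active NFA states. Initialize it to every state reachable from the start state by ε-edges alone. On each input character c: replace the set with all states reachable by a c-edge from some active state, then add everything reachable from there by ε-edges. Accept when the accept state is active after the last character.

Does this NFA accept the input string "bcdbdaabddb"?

Answer: REJECT

Steps:
S₀ = ε-closure({0}) = {0,2,4,6}
'b' @ 1: {}  — state set empty
rest 'cdbdaabddb' ignored (set empty)
end set {} — state 1 not in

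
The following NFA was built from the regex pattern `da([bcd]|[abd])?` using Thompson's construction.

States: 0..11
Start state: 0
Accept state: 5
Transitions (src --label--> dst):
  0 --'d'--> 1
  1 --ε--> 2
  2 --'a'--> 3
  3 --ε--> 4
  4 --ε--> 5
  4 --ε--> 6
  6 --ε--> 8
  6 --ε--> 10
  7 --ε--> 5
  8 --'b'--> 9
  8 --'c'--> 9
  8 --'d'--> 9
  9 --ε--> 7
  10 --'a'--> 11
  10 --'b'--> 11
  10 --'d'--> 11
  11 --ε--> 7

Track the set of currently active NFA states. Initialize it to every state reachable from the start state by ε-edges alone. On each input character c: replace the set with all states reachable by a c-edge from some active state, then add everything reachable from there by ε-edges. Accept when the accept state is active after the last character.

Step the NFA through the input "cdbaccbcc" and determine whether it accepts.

start: ε-closure({0}) = {0}
'c' @ 1: {}  — no active states
rest 'dbaccbcc' ignored (set empty)
final: {}; accept 5 not in set

Answer: REJECT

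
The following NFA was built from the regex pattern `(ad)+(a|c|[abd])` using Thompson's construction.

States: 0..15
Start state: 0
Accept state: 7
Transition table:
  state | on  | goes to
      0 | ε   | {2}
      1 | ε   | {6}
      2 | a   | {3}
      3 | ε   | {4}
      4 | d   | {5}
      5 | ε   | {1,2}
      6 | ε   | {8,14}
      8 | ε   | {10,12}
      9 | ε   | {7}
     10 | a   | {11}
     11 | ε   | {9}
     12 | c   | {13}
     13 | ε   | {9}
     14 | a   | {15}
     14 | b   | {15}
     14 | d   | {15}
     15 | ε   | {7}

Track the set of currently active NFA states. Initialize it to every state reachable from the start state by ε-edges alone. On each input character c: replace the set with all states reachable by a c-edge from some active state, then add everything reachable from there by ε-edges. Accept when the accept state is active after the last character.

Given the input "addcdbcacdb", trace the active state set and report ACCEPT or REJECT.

Answer: REJECT

Derivation:
initial (ε-close {0}): {0,2}
'a' @ 1: {3,4}
'd' @ 2: {1,2,5,6,8,10,12,14}
'd' @ 3: {7,15}  [accepting]
'c' @ 4: {}  — no active states
rest 'dbcacdb' ignored (set empty)
end set {} — state 7 not in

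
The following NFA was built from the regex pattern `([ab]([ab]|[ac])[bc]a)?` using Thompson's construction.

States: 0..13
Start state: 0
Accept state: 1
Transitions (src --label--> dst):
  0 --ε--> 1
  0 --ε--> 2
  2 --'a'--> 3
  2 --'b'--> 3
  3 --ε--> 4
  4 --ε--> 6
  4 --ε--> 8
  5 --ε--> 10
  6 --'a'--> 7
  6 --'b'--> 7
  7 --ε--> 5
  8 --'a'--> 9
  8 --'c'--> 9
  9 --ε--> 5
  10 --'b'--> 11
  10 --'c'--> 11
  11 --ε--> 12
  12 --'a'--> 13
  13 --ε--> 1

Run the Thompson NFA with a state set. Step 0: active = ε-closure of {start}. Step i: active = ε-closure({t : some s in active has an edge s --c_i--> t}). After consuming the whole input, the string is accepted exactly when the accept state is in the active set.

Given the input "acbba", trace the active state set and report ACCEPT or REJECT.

Answer: REJECT

Trace:
S₀ = ε-closure({0}) = {0,1,2}
'a' @ 1: {3,4,6,8}
'c' @ 2: {5,9,10}
'b' @ 3: {11,12}
'b' @ 4: {}  — dead — no transitions
rest 'a' ignored (set empty)
final: {}; accept 1 not in set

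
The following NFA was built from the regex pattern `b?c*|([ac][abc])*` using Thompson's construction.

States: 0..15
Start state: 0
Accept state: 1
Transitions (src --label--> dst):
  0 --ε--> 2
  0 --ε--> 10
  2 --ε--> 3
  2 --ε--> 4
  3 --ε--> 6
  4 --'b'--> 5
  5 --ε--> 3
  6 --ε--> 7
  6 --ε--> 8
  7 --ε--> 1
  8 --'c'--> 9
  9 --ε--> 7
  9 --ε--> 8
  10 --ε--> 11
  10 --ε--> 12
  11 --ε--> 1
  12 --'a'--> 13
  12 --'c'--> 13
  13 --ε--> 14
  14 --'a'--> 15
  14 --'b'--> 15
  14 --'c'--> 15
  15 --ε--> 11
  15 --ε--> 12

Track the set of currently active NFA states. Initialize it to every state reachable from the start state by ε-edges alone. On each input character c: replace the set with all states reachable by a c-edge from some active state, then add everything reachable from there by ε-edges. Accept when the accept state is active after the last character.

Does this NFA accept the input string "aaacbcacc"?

S₀ = ε-closure({0}) = {0,1,2,3,4,6,7,8,10,11,12}
'a' @ 1: {13,14}
'a' @ 2: {1,11,12,15}  [accepting]
'a' @ 3: {13,14}
'c' @ 4: {1,11,12,15}  [accepting]
'b' @ 5: {}  — state set empty
rest 'cacc' ignored (set empty)
after full input: {}  (accept=1 not in)

Answer: REJECT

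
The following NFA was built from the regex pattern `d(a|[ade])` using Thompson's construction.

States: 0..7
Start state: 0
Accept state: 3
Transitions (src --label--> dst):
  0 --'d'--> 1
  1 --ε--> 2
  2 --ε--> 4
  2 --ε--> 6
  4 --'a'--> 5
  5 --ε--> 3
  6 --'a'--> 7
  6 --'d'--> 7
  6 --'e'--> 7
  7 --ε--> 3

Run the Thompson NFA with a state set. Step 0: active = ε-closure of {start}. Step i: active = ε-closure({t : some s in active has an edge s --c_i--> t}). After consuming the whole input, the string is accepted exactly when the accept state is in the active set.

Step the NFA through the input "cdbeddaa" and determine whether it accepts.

S₀ = ε-closure({0}) = {0}
'c' @ 1: {}  — state set empty
rest 'dbeddaa' ignored (set empty)
final: {}; accept 3 not in set

Answer: REJECT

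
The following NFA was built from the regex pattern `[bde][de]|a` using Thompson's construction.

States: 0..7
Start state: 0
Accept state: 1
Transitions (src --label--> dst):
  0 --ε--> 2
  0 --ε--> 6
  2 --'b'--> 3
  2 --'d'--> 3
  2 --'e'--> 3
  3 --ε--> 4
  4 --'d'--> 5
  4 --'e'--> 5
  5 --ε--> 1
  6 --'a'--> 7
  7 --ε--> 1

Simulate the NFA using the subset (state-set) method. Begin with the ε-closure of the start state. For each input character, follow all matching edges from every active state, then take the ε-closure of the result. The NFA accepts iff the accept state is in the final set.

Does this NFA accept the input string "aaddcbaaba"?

Answer: REJECT

Derivation:
initial (ε-close {0}): {0,2,6}
'a' @ 1: {1,7}  (accept∈set)
'a' @ 2: {}  — no active states
rest 'ddcbaaba' ignored (set empty)
final: {}; accept 1 not in set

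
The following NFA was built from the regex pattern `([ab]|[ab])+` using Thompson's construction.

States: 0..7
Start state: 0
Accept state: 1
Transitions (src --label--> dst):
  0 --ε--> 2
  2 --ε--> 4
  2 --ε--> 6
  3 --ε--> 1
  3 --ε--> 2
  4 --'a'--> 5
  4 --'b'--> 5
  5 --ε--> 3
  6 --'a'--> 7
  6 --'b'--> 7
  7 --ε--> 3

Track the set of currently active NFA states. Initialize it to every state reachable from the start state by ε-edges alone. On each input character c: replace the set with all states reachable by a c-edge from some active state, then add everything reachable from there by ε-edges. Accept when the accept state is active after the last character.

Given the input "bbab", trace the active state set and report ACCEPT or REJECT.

Answer: ACCEPT

Steps:
S₀ = ε-closure({0}) = {0,2,4,6}
'b' @ 1: {1,2,3,4,5,6,7}  ✓accept
'b' @ 2: {1,2,3,4,5,6,7}  ✓accept
'a' @ 3: {1,2,3,4,5,6,7}  ✓accept
'b' @ 4: {1,2,3,4,5,6,7}  ✓accept
after full input: {1,2,3,4,5,6,7}  (accept=1 in)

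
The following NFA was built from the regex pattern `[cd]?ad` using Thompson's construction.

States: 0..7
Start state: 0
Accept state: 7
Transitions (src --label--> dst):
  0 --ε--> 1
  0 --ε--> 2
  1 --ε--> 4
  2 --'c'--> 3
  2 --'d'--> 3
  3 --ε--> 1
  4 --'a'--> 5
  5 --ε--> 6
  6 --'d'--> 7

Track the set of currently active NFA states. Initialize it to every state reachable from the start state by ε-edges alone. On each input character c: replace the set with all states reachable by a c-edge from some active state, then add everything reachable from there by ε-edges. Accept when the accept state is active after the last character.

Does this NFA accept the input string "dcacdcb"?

Answer: REJECT

Trace:
initial (ε-close {0}): {0,1,2,4}
'd' @ 1: {1,3,4}
'c' @ 2: {}  — no active states
rest 'acdcb' ignored (set empty)
after full input: {}  (accept=7 not in)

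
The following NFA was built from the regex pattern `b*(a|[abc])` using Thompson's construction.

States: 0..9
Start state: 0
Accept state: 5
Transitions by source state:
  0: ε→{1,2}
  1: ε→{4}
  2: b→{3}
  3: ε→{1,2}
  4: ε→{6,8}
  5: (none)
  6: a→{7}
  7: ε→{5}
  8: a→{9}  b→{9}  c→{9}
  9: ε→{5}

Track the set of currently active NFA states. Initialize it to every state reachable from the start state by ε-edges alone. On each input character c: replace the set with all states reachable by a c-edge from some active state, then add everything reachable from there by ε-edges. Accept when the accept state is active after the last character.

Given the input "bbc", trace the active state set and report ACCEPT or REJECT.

S₀ = ε-closure({0}) = {0,1,2,4,6,8}
'b' @ 1: {1,2,3,4,5,6,8,9}  [accepting]
'b' @ 2: {1,2,3,4,5,6,8,9}  [accepting]
'c' @ 3: {5,9}  [accepting]
after full input: {5,9}  (accept=5 in)

Answer: ACCEPT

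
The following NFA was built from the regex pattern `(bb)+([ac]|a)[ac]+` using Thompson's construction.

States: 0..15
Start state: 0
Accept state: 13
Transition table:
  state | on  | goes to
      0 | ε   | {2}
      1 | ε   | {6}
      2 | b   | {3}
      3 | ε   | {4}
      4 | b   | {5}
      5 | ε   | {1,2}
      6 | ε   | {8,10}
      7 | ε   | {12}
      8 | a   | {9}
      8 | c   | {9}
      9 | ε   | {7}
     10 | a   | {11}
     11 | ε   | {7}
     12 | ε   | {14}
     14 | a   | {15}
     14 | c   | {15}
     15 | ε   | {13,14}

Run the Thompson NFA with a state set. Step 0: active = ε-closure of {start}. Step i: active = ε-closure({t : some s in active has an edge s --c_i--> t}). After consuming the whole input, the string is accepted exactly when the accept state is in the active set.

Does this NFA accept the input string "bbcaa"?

Answer: ACCEPT

Steps:
initial (ε-close {0}): {0,2}
'b' @ 1: {3,4}
'b' @ 2: {1,2,5,6,8,10}
'c' @ 3: {7,9,12,14}
'a' @ 4: {13,14,15}  ✓accept
'a' @ 5: {13,14,15}  ✓accept
end set {13,14,15} — state 13 in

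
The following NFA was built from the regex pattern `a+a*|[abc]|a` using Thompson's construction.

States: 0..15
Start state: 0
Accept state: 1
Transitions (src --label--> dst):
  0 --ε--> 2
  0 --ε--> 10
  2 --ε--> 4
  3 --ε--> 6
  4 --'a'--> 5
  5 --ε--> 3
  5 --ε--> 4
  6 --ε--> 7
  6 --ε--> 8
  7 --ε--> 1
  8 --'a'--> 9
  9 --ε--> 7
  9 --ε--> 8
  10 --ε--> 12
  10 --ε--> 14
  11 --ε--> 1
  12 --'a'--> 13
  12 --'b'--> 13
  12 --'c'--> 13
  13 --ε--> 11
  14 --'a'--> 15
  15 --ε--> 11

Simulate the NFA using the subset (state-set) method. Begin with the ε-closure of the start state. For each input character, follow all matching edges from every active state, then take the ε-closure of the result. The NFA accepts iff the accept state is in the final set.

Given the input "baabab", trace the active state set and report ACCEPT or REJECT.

Answer: REJECT

Derivation:
start: ε-closure({0}) = {0,2,4,10,12,14}
'b' @ 1: {1,11,13}  (accept∈set)
'a' @ 2: {}  — state set empty
rest 'abab' ignored (set empty)
end set {} — state 1 not in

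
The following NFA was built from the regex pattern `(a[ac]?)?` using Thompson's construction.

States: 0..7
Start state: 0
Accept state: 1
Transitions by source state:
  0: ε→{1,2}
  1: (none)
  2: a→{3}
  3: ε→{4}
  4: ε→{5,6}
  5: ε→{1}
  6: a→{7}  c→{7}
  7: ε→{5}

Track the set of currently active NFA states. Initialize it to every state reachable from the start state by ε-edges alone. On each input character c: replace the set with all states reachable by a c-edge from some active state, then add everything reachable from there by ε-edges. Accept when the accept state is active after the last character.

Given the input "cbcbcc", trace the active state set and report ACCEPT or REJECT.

Answer: REJECT

Steps:
start: ε-closure({0}) = {0,1,2}
'c' @ 1: {}  — no active states
rest 'bcbcc' ignored (set empty)
end set {} — state 1 not in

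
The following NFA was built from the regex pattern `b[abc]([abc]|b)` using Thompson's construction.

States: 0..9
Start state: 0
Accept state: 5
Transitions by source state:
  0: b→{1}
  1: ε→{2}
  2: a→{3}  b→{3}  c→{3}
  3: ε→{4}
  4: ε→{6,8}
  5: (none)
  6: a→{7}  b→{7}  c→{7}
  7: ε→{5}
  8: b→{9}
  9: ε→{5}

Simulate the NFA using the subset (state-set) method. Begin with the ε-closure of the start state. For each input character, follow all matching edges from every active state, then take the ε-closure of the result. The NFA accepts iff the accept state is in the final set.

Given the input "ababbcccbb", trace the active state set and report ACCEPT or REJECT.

initial (ε-close {0}): {0}
'a' @ 1: {}  — dead — no transitions
rest 'babbcccbb' ignored (set empty)
after full input: {}  (accept=5 not in)

Answer: REJECT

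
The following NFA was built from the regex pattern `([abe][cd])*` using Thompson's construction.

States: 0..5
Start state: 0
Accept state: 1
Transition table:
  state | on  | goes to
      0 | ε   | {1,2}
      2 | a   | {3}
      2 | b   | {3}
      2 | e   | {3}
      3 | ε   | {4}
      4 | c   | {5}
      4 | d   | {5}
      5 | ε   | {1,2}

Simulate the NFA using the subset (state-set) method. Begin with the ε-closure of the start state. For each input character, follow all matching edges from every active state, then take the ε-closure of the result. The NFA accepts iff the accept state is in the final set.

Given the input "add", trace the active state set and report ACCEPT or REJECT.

start: ε-closure({0}) = {0,1,2}
'a' @ 1: {3,4}
'd' @ 2: {1,2,5}  ✓accept
'd' @ 3: {}  — dead — no transitions
end set {} — state 1 not in

Answer: REJECT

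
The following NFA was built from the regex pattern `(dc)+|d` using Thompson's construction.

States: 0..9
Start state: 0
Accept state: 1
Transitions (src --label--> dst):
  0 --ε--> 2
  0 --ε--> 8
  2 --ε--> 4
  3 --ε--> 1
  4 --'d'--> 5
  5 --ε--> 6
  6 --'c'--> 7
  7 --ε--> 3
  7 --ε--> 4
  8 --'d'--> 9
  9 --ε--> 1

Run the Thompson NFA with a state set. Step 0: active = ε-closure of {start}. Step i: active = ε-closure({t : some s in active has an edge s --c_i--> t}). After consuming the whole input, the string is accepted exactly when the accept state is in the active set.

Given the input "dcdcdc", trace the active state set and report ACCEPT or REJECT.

start: ε-closure({0}) = {0,2,4,8}
'd' @ 1: {1,5,6,9}  [accepting]
'c' @ 2: {1,3,4,7}  [accepting]
'd' @ 3: {5,6}
'c' @ 4: {1,3,4,7}  [accepting]
'd' @ 5: {5,6}
'c' @ 6: {1,3,4,7}  [accepting]
final: {1,3,4,7}; accept 1 in set

Answer: ACCEPT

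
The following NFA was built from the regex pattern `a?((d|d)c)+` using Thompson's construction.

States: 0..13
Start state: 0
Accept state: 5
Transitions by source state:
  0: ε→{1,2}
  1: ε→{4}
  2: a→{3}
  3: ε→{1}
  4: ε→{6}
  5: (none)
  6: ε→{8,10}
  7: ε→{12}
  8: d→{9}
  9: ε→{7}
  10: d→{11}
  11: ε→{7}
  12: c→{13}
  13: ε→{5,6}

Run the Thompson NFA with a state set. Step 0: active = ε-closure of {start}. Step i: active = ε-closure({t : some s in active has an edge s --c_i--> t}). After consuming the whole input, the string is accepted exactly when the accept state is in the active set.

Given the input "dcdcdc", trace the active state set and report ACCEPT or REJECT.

Answer: ACCEPT

Derivation:
initial (ε-close {0}): {0,1,2,4,6,8,10}
'd' @ 1: {7,9,11,12}
'c' @ 2: {5,6,8,10,13}  ✓accept
'd' @ 3: {7,9,11,12}
'c' @ 4: {5,6,8,10,13}  ✓accept
'd' @ 5: {7,9,11,12}
'c' @ 6: {5,6,8,10,13}  ✓accept
after full input: {5,6,8,10,13}  (accept=5 in)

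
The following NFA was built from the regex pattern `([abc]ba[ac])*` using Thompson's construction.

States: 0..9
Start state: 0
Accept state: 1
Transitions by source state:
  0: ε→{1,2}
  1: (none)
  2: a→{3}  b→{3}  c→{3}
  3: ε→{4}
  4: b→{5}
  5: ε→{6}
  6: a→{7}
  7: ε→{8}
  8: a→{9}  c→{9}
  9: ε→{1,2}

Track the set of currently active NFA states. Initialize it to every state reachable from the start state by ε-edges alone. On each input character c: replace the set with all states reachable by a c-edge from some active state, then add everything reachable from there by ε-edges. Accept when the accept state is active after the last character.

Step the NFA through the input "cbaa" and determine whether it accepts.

S₀ = ε-closure({0}) = {0,1,2}
'c' @ 1: {3,4}
'b' @ 2: {5,6}
'a' @ 3: {7,8}
'a' @ 4: {1,2,9}  (accept∈set)
end set {1,2,9} — state 1 in

Answer: ACCEPT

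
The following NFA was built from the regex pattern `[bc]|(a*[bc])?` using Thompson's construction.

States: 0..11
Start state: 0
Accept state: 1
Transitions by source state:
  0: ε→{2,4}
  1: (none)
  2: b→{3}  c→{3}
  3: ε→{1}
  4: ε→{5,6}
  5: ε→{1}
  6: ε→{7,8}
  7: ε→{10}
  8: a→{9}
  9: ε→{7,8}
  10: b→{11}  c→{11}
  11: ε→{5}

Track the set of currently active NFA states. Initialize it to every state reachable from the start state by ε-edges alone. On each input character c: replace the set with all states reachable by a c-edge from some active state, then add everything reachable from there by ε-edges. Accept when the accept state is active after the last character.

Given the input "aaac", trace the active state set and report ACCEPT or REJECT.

Answer: ACCEPT

Trace:
start: ε-closure({0}) = {0,1,2,4,5,6,7,8,10}
'a' @ 1: {7,8,9,10}
'a' @ 2: {7,8,9,10}
'a' @ 3: {7,8,9,10}
'c' @ 4: {1,5,11}  (accept∈set)
end set {1,5,11} — state 1 in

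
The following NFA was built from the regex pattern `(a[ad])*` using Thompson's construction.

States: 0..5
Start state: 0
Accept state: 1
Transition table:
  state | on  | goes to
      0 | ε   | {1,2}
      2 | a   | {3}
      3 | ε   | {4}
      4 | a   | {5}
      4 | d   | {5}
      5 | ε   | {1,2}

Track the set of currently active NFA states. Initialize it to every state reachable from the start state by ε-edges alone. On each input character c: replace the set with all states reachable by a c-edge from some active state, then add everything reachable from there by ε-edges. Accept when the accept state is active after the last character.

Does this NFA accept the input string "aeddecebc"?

start: ε-closure({0}) = {0,1,2}
'a' @ 1: {3,4}
'e' @ 2: {}  — state set empty
rest 'ddecebc' ignored (set empty)
final: {}; accept 1 not in set

Answer: REJECT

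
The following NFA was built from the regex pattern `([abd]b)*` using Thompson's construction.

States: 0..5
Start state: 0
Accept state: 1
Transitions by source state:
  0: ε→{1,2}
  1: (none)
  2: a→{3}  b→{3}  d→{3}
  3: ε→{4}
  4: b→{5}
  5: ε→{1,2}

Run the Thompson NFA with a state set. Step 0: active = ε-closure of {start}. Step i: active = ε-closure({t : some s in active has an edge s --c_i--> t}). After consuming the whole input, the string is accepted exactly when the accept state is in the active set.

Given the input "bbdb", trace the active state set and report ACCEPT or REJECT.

start: ε-closure({0}) = {0,1,2}
'b' @ 1: {3,4}
'b' @ 2: {1,2,5}  [accepting]
'd' @ 3: {3,4}
'b' @ 4: {1,2,5}  [accepting]
after full input: {1,2,5}  (accept=1 in)

Answer: ACCEPT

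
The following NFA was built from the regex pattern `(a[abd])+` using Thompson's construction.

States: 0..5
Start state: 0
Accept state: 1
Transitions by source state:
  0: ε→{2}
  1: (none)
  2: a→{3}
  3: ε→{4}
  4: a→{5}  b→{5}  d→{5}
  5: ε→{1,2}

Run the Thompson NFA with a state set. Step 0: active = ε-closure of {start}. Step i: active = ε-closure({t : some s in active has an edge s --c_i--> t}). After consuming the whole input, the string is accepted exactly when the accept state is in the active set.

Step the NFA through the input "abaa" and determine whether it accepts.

Answer: ACCEPT

Trace:
S₀ = ε-closure({0}) = {0,2}
'a' @ 1: {3,4}
'b' @ 2: {1,2,5}  [accepting]
'a' @ 3: {3,4}
'a' @ 4: {1,2,5}  [accepting]
final: {1,2,5}; accept 1 in set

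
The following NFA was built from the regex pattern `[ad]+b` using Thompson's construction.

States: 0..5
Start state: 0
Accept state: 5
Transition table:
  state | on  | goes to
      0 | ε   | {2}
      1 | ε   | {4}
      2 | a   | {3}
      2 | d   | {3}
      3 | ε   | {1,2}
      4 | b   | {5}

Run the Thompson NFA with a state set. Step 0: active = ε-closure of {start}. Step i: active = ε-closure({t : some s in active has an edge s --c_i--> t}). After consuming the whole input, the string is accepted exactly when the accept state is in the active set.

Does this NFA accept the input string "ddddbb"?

Answer: REJECT

Trace:
initial (ε-close {0}): {0,2}
'd' @ 1: {1,2,3,4}
'd' @ 2: {1,2,3,4}
'd' @ 3: {1,2,3,4}
'd' @ 4: {1,2,3,4}
'b' @ 5: {5}  [accepting]
'b' @ 6: {}  — no active states
end set {} — state 5 not in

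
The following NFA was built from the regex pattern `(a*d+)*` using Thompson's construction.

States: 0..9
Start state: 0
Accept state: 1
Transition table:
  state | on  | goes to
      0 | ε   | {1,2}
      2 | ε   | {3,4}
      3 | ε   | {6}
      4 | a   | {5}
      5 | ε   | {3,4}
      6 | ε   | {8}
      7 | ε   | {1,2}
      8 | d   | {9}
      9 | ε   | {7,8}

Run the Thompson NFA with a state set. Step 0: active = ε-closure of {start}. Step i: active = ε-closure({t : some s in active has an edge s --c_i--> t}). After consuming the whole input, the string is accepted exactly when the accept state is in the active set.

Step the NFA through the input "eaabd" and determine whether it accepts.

Answer: REJECT

Steps:
start: ε-closure({0}) = {0,1,2,3,4,6,8}
'e' @ 1: {}  — state set empty
rest 'aabd' ignored (set empty)
after full input: {}  (accept=1 not in)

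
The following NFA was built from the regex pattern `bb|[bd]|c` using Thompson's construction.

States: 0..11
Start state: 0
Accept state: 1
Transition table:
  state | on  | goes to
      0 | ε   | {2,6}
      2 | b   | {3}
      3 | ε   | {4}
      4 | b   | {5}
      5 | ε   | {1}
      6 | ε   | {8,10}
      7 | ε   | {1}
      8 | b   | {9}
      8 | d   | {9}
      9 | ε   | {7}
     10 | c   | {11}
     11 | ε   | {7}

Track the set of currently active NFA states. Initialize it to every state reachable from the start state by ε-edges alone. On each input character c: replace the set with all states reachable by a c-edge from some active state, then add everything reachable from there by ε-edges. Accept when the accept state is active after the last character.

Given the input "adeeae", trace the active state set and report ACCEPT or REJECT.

Answer: REJECT

Steps:
S₀ = ε-closure({0}) = {0,2,6,8,10}
'a' @ 1: {}  — dead — no transitions
rest 'deeae' ignored (set empty)
after full input: {}  (accept=1 not in)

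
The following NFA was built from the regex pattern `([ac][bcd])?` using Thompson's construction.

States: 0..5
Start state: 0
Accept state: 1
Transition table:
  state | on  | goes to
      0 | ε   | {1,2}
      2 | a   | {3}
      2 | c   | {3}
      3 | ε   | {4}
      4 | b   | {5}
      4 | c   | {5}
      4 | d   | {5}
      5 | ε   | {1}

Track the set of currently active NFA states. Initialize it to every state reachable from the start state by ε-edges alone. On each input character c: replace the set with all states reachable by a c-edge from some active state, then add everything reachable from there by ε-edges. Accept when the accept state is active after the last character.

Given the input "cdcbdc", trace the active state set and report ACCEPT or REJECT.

Answer: REJECT

Trace:
initial (ε-close {0}): {0,1,2}
'c' @ 1: {3,4}
'd' @ 2: {1,5}  (accept∈set)
'c' @ 3: {}  — state set empty
rest 'bdc' ignored (set empty)
final: {}; accept 1 not in set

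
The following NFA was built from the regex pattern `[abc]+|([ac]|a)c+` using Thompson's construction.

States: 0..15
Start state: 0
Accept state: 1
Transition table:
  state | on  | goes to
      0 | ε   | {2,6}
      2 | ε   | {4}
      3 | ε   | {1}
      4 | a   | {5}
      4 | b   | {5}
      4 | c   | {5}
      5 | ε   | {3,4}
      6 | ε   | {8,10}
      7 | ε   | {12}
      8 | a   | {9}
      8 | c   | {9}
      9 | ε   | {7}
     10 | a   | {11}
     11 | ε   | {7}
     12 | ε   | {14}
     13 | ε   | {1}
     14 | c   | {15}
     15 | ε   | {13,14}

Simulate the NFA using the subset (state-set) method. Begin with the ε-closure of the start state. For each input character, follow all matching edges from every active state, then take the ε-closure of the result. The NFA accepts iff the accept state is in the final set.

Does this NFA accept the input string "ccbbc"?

Answer: ACCEPT

Trace:
S₀ = ε-closure({0}) = {0,2,4,6,8,10}
'c' @ 1: {1,3,4,5,7,9,12,14}  (accept∈set)
'c' @ 2: {1,3,4,5,13,14,15}  (accept∈set)
'b' @ 3: {1,3,4,5}  (accept∈set)
'b' @ 4: {1,3,4,5}  (accept∈set)
'c' @ 5: {1,3,4,5}  (accept∈set)
after full input: {1,3,4,5}  (accept=1 in)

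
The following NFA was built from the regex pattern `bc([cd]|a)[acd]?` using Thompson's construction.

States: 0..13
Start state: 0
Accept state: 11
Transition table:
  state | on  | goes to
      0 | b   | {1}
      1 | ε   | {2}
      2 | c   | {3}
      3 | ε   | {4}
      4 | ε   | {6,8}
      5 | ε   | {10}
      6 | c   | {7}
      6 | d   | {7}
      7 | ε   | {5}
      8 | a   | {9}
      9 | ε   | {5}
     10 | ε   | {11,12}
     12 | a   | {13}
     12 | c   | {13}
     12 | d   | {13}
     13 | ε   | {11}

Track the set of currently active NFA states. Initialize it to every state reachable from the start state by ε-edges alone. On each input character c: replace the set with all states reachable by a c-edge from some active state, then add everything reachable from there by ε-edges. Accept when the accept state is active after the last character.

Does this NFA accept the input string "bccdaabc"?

S₀ = ε-closure({0}) = {0}
'b' @ 1: {1,2}
'c' @ 2: {3,4,6,8}
'c' @ 3: {5,7,10,11,12}  (accept∈set)
'd' @ 4: {11,13}  (accept∈set)
'a' @ 5: {}  — state set empty
rest 'abc' ignored (set empty)
end set {} — state 11 not in

Answer: REJECT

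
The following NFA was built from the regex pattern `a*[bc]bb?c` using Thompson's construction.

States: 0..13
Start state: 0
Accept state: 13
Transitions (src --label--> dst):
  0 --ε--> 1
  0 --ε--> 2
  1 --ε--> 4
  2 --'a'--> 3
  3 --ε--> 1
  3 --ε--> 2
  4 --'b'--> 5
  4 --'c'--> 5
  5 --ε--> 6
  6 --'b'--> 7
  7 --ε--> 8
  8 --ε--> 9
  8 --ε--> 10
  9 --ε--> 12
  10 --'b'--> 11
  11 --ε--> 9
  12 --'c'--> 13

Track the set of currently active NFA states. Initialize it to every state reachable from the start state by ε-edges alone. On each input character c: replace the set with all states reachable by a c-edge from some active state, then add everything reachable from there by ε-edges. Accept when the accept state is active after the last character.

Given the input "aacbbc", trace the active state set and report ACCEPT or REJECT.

Answer: ACCEPT

Derivation:
S₀ = ε-closure({0}) = {0,1,2,4}
'a' @ 1: {1,2,3,4}
'a' @ 2: {1,2,3,4}
'c' @ 3: {5,6}
'b' @ 4: {7,8,9,10,12}
'b' @ 5: {9,11,12}
'c' @ 6: {13}  [accepting]
after full input: {13}  (accept=13 in)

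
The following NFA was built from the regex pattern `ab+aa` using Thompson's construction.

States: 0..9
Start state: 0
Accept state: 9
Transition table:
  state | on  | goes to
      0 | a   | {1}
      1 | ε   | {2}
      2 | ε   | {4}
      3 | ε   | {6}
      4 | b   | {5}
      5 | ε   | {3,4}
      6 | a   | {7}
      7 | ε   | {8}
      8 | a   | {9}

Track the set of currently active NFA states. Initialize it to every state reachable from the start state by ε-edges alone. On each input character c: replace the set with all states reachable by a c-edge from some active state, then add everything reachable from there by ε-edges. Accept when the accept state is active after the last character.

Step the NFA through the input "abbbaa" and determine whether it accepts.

Answer: ACCEPT

Trace:
S₀ = ε-closure({0}) = {0}
'a' @ 1: {1,2,4}
'b' @ 2: {3,4,5,6}
'b' @ 3: {3,4,5,6}
'b' @ 4: {3,4,5,6}
'a' @ 5: {7,8}
'a' @ 6: {9}  ✓accept
end set {9} — state 9 in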